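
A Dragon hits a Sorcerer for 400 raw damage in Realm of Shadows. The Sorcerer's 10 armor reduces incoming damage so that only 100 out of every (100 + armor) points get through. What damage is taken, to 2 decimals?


actual = 400 * 100 / (100 + 10)
= 400 * 100 / 110
= 40000 / 110
= 363.64

363.64 damage


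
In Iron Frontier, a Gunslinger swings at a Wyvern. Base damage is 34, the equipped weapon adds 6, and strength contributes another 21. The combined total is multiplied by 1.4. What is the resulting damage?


Sum base + weapon + str = 34 + 6 + 21 = 61
Multiply by 1.4:
61 * 1.4 = 85.4

85.4 damage


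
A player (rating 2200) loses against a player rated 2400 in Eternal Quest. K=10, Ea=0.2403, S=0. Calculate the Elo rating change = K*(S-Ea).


Elo update: delta = K * (S - Ea), where S = 0 (loses)
S - Ea = 0 - 0.2403 = -0.2403
Rating change = 10 * -0.2403
= -2.40

-2.40 rating points


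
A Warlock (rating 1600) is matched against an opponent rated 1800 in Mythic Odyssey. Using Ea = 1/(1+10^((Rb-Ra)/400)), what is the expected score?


Elo expected score: Ea = 1/(1 + 10^((Rb-Ra)/400))
Rb - Ra = 1800 - 1600 = 200
(Rb-Ra)/400 = 200/400 = 0.5
10^0.5 = 3.162278
Ea = 1/(1 + 3.162278) = 1/4.162278 = 0.2403

0.2403


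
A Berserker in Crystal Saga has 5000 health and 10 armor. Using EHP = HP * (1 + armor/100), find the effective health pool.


EHP = 5000 * (1 + 10/100)
= 5000 * (1 + 0.1)
= 5000 * 1.1
= 5500.0

5500.0 EHP


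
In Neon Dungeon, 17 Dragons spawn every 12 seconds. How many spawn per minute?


Spawns per minute = count * (60 / interval)
= 17 * (60 / 12)
= 17 * 5.0
= 85.0

85.0 per minute


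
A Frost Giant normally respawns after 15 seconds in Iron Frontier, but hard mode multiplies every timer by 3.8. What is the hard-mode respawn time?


Respawn time = base * multiplier
= 15 * 3.8
= 57.0 seconds

57.0 seconds


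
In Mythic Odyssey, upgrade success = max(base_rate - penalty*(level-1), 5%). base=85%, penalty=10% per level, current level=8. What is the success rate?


raw_rate = 85 - 10 * (8 - 1)
= 85 - 10 * 7
= 85 - 70
= 15
Apply floor: max(15, 5) = 15%

15%


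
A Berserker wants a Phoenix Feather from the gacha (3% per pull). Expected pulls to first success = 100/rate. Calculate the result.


Expected pulls for a geometric distribution = 1/p = 100 / rate%
= 100 / 3
= 33.33

33.33 pulls


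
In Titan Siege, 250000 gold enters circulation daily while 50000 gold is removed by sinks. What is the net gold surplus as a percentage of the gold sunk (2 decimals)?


Net gold = 250000 - 50000 = 200000
Inflation rate = net / sunk * 100 = 200000 / 50000 * 100
= 4.0 * 100
= 400.00%

400.00%


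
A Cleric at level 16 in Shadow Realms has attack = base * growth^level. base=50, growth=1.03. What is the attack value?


value = base * growth^level
= 50 * 1.03^16
= 50 * 1.604706
= 80.24

80.24 attack


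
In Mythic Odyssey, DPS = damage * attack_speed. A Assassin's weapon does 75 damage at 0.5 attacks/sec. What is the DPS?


DPS = damage * attack_speed
= 75 * 0.5
= 37.5

37.5 DPS


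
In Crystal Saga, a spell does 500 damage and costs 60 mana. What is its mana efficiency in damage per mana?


Efficiency = damage / mana
= 500 / 60
= 8.33

8.33 dmg/mana


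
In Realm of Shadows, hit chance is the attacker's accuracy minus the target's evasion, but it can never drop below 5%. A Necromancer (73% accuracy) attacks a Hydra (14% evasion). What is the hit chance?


accuracy - evasion = 73 - 14 = 59
Apply floor: max(59, 5) = 59
Hit chance = 59%

59%


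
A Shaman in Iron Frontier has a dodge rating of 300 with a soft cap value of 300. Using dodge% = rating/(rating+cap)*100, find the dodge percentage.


dodge% = 300 / (300 + 300) * 100
= 300 / 600 * 100
= 0.5 * 100
= 50.00%

50.00%


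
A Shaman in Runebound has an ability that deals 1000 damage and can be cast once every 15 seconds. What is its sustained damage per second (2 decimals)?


DPS = damage / cooldown
= 1000 / 15
= 66.67

66.67 DPS


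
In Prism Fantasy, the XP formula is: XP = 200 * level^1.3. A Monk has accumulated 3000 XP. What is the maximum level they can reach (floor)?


XP = 200 * level^1.3, so level = (XP / 200)^(1/1.3)
= (3000 / 200)^(1/1.3)
= 15.0^0.7692
= 8.0294
Floor: level = 8

level 8


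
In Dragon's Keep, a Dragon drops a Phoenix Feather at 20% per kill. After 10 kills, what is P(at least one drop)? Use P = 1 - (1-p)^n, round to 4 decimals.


P(at least one) = 1 - P(none) = 1 - (1-p)^n
p = 20/100 = 0.2
1 - p = 0.8
(1 - p)^10 = 0.8^10 = 0.107374
P(at least one) = 1 - 0.107374 = 0.8926

0.8926


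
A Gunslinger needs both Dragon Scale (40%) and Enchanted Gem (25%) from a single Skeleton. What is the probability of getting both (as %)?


For independent events, P(both) = P(A) * P(B)
= 40% * 25%
= 1000 / 100 %
= 10.0%

10.0%


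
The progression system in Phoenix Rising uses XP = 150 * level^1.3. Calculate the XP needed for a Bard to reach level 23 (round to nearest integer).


XP = 150 * level^1.3
Substitute level = 23:
XP = 150 * 23^1.3
= 150 * 58.9178
= 8838

8838 XP


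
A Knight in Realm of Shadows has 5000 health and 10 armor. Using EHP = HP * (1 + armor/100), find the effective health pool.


EHP = 5000 * (1 + 10/100)
= 5000 * (1 + 0.1)
= 5000 * 1.1
= 5500.0

5500.0 EHP


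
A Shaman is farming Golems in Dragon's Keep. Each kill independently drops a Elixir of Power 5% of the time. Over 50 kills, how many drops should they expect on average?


Expected drops = kills * (drop_rate / 100)
= 50 * (5 / 100)
= 50 * 0.05
= 2.5

2.5 drops


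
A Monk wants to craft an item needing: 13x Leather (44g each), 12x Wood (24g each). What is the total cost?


Cost breakdown:
  Leather: 13 * 44 = 572
  Wood: 12 * 24 = 288
Total = 572 + 288 = 860

860 gold


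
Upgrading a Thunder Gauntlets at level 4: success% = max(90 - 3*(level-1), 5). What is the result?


raw_rate = 90 - 3 * (4 - 1)
= 90 - 3 * 3
= 90 - 9
= 81
Apply floor: max(81, 5) = 81%

81%


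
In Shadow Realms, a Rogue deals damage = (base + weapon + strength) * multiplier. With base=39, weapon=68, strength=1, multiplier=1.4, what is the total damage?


Sum base + weapon + str = 39 + 68 + 1 = 108
Multiply by 1.4:
108 * 1.4 = 151.2

151.2 damage


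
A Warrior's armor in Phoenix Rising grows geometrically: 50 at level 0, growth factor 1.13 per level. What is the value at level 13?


value = base * growth^level
= 50 * 1.13^13
= 50 * 4.898011
= 244.90

244.90 armor


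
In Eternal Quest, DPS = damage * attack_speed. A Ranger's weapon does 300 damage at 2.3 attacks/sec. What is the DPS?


DPS = damage * attack_speed
= 300 * 2.3
= 690.0

690.0 DPS


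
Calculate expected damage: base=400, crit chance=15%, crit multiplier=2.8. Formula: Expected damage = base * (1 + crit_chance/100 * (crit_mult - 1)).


E[dmg] = base * (1 + crit_chance * (crit_mult - 1))
cc as decimal = 15/100 = 0.15
cm - 1 = 2.8 - 1 = 1.8
Bonus factor = 0.15 * 1.8 = 0.27
Total multiplier = 1 + 0.27 = 1.27
Expected damage = 400 * 1.27 = 508.00

508.00 damage


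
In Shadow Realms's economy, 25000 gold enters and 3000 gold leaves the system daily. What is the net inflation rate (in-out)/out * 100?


Net gold = 25000 - 3000 = 22000
Inflation rate = net / sunk * 100 = 22000 / 3000 * 100
= 7.333333 * 100
= 733.33%

733.33%


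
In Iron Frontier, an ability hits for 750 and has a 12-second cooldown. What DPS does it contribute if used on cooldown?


DPS = damage / cooldown
= 750 / 12
= 62.50

62.50 DPS


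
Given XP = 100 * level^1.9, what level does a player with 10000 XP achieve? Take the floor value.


XP = 100 * level^1.9, so level = (XP / 100)^(1/1.9)
= (10000 / 100)^(1/1.9)
= 100.0^0.5263
= 11.2884
Floor: level = 11

level 11


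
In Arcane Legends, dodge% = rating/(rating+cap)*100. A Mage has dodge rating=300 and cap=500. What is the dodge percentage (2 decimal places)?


dodge% = 300 / (300 + 500) * 100
= 300 / 800 * 100
= 0.375 * 100
= 37.50%

37.50%


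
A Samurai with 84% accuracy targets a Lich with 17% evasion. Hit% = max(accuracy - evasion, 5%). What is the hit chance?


accuracy - evasion = 84 - 17 = 67
Apply floor: max(67, 5) = 67
Hit chance = 67%

67%


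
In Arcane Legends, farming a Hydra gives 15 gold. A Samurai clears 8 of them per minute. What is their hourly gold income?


Gold per minute = 15 * 8 = 120
Gold per hour = 120 * 60 = 7200

7200 gold/hour


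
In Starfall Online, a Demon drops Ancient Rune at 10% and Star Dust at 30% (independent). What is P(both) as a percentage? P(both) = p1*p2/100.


For independent events, P(both) = P(A) * P(B)
= 10% * 30%
= 300 / 100 %
= 3.0%

3.0%


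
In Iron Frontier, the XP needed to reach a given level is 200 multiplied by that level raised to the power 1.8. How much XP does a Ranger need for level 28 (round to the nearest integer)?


XP = 200 * level^1.8
Substitute level = 28:
XP = 200 * 28^1.8
= 200 * 402.6099
= 80522

80522 XP


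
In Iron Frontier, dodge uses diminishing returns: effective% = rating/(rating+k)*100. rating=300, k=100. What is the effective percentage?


effective% = rating / (rating + k) * 100
= 300 / (300 + 100) * 100
= 300 / 400 * 100
= 0.75 * 100
= 75.00%

75.00%


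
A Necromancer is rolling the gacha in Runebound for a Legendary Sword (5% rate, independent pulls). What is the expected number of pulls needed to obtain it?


Expected pulls for a geometric distribution = 1/p = 100 / rate%
= 100 / 5
= 20.0

20.0 pulls


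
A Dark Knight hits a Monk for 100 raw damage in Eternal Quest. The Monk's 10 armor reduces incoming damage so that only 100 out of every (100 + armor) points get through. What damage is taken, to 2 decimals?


actual = 100 * 100 / (100 + 10)
= 100 * 100 / 110
= 10000 / 110
= 90.91

90.91 damage


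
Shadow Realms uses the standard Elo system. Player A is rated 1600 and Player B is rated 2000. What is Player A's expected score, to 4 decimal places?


Elo expected score: Ea = 1/(1 + 10^((Rb-Ra)/400))
Rb - Ra = 2000 - 1600 = 400
(Rb-Ra)/400 = 400/400 = 1.0
10^1.0 = 10.0
Ea = 1/(1 + 10.0) = 1/11.0 = 0.0909

0.0909


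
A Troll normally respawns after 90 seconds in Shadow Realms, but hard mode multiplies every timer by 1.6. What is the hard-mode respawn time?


Respawn time = base * multiplier
= 90 * 1.6
= 144.0 seconds

144.0 seconds


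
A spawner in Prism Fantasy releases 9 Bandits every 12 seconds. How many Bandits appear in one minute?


Spawns per minute = count * (60 / interval)
= 9 * (60 / 12)
= 9 * 5.0
= 45.0

45.0 per minute


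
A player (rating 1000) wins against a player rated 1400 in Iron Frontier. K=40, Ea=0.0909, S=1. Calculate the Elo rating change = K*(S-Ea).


Elo update: delta = K * (S - Ea), where S = 1 (wins)
S - Ea = 1 - 0.0909 = 0.9091
Rating change = 40 * 0.9091
= 36.36

36.36 rating points


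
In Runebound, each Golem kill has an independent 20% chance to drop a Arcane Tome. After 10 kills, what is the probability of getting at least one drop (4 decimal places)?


P(at least one) = 1 - P(none) = 1 - (1-p)^n
p = 20/100 = 0.2
1 - p = 0.8
(1 - p)^10 = 0.8^10 = 0.107374
P(at least one) = 1 - 0.107374 = 0.8926

0.8926


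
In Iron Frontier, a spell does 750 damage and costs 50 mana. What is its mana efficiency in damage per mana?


Efficiency = damage / mana
= 750 / 50
= 15.00

15.00 dmg/mana


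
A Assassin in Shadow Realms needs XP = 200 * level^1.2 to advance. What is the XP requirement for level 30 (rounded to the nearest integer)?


XP = 200 * level^1.2
Substitute level = 30:
XP = 200 * 30^1.2
= 200 * 59.2305
= 11846

11846 XP


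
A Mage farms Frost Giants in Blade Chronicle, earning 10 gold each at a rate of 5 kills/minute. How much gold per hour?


Gold per minute = 10 * 5 = 50
Gold per hour = 50 * 60 = 3000

3000 gold/hour


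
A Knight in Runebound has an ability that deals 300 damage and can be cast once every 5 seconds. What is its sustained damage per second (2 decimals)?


DPS = damage / cooldown
= 300 / 5
= 60.00

60.00 DPS


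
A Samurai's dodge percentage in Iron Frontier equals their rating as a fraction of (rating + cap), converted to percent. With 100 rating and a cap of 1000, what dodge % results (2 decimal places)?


dodge% = 100 / (100 + 1000) * 100
= 100 / 1100 * 100
= 0.090909 * 100
= 9.09%

9.09%


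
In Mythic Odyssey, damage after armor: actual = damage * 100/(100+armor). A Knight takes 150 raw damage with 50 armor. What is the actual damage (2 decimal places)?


actual = 150 * 100 / (100 + 50)
= 150 * 100 / 150
= 15000 / 150
= 100.00

100.00 damage


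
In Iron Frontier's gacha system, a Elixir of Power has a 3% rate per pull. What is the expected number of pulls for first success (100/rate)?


Expected pulls for a geometric distribution = 1/p = 100 / rate%
= 100 / 3
= 33.33

33.33 pulls


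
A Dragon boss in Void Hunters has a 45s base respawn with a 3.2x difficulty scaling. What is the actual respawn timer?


Respawn time = base * multiplier
= 45 * 3.2
= 144.0 seconds

144.0 seconds


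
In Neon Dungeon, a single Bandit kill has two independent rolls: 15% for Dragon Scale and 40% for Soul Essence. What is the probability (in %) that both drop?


For independent events, P(both) = P(A) * P(B)
= 15% * 40%
= 600 / 100 %
= 6.0%

6.0%


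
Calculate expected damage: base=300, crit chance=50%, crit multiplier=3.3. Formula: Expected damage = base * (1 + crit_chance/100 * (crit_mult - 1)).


E[dmg] = base * (1 + crit_chance * (crit_mult - 1))
cc as decimal = 50/100 = 0.5
cm - 1 = 3.3 - 1 = 2.3
Bonus factor = 0.5 * 2.3 = 1.15
Total multiplier = 1 + 1.15 = 2.15
Expected damage = 300 * 2.15 = 645.00

645.00 damage


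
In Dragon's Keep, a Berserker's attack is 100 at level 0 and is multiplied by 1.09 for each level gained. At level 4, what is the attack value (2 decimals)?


value = base * growth^level
= 100 * 1.09^4
= 100 * 1.411582
= 141.16

141.16 attack


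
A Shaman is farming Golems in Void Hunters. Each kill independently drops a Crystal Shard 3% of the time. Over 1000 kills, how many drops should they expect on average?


Expected drops = kills * (drop_rate / 100)
= 1000 * (3 / 100)
= 1000 * 0.03
= 30.0

30.0 drops


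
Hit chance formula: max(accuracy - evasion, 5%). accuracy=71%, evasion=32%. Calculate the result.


accuracy - evasion = 71 - 32 = 39
Apply floor: max(39, 5) = 39
Hit chance = 39%

39%


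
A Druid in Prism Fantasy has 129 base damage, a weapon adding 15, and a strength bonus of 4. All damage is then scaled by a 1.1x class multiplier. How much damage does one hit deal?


Sum base + weapon + str = 129 + 15 + 4 = 148
Multiply by 1.1:
148 * 1.1 = 162.8

162.8 damage


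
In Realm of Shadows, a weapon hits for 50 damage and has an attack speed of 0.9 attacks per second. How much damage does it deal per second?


DPS = damage * attack_speed
= 50 * 0.9
= 45.0

45.0 DPS


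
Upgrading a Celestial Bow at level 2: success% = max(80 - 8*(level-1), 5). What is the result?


raw_rate = 80 - 8 * (2 - 1)
= 80 - 8 * 1
= 80 - 8
= 72
Apply floor: max(72, 5) = 72%

72%


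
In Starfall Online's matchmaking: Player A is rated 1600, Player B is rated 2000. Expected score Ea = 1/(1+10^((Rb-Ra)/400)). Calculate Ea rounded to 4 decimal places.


Elo expected score: Ea = 1/(1 + 10^((Rb-Ra)/400))
Rb - Ra = 2000 - 1600 = 400
(Rb-Ra)/400 = 400/400 = 1.0
10^1.0 = 10.0
Ea = 1/(1 + 10.0) = 1/11.0 = 0.0909

0.0909


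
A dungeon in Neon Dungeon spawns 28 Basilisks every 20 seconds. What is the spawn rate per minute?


Spawns per minute = count * (60 / interval)
= 28 * (60 / 20)
= 28 * 3.0
= 84.0

84.0 per minute


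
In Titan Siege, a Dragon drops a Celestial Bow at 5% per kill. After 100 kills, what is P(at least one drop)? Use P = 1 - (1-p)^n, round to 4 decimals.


P(at least one) = 1 - P(none) = 1 - (1-p)^n
p = 5/100 = 0.05
1 - p = 0.95
(1 - p)^100 = 0.95^100 = 0.005921
P(at least one) = 1 - 0.005921 = 0.9941

0.9941


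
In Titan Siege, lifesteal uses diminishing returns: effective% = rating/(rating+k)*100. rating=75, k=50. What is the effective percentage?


effective% = rating / (rating + k) * 100
= 75 / (75 + 50) * 100
= 75 / 125 * 100
= 0.6 * 100
= 60.00%

60.00%


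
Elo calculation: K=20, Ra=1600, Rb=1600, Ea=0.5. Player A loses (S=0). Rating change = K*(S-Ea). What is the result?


Elo update: delta = K * (S - Ea), where S = 0 (loses)
S - Ea = 0 - 0.5 = -0.5
Rating change = 20 * -0.5
= -10.00

-10.00 rating points


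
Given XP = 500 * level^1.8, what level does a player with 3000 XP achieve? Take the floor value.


XP = 500 * level^1.8, so level = (XP / 500)^(1/1.8)
= (3000 / 500)^(1/1.8)
= 6.0^0.5556
= 2.7059
Floor: level = 2

level 2


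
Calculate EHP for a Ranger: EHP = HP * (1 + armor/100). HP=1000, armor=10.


EHP = 1000 * (1 + 10/100)
= 1000 * (1 + 0.1)
= 1000 * 1.1
= 1100.0

1100.0 EHP


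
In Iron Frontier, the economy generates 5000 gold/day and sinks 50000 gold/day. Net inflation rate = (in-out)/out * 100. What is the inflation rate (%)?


Net gold = 5000 - 50000 = -45000
Inflation rate = net / sunk * 100 = -45000 / 50000 * 100
= -0.9 * 100
= -90.00%

-90.00%


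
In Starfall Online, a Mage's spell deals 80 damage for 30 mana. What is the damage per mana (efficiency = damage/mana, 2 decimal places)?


Efficiency = damage / mana
= 80 / 30
= 2.67

2.67 dmg/mana


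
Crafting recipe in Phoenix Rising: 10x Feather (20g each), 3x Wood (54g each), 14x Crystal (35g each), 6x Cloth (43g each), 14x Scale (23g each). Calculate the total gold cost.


Cost breakdown:
  Feather: 10 * 20 = 200
  Wood: 3 * 54 = 162
  Crystal: 14 * 35 = 490
  Cloth: 6 * 43 = 258
  Scale: 14 * 23 = 322
Total = 200 + 162 + 490 + 258 + 322 = 1432

1432 gold


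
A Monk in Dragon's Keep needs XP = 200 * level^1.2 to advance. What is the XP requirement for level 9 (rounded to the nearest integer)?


XP = 200 * level^1.2
Substitute level = 9:
XP = 200 * 9^1.2
= 200 * 13.9666
= 2793

2793 XP


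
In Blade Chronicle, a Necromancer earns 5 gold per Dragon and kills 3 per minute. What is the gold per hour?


Gold per minute = 5 * 3 = 15
Gold per hour = 15 * 60 = 900

900 gold/hour


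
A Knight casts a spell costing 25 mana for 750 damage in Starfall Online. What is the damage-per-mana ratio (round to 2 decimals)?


Efficiency = damage / mana
= 750 / 25
= 30.00

30.00 dmg/mana


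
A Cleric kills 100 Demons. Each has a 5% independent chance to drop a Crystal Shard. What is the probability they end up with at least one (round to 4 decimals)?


P(at least one) = 1 - P(none) = 1 - (1-p)^n
p = 5/100 = 0.05
1 - p = 0.95
(1 - p)^100 = 0.95^100 = 0.005921
P(at least one) = 1 - 0.005921 = 0.9941

0.9941


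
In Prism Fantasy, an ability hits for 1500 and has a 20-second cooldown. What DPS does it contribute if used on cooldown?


DPS = damage / cooldown
= 1500 / 20
= 75.00

75.00 DPS


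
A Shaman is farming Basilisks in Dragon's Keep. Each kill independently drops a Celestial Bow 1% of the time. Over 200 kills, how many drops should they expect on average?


Expected drops = kills * (drop_rate / 100)
= 200 * (1 / 100)
= 200 * 0.01
= 2.0

2.0 drops


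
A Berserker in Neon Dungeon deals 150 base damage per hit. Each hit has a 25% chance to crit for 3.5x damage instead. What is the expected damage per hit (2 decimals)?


E[dmg] = base * (1 + crit_chance * (crit_mult - 1))
cc as decimal = 25/100 = 0.25
cm - 1 = 3.5 - 1 = 2.5
Bonus factor = 0.25 * 2.5 = 0.625
Total multiplier = 1 + 0.625 = 1.625
Expected damage = 150 * 1.625 = 243.75

243.75 damage


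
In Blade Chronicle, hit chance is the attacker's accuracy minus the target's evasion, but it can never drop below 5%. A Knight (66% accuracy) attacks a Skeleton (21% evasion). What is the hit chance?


accuracy - evasion = 66 - 21 = 45
Apply floor: max(45, 5) = 45
Hit chance = 45%

45%


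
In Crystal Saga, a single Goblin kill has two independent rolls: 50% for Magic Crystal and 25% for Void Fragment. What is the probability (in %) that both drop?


For independent events, P(both) = P(A) * P(B)
= 50% * 25%
= 1250 / 100 %
= 12.5%

12.5%


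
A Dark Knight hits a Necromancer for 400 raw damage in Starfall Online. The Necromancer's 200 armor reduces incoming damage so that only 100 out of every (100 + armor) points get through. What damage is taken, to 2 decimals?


actual = 400 * 100 / (100 + 200)
= 400 * 100 / 300
= 40000 / 300
= 133.33

133.33 damage


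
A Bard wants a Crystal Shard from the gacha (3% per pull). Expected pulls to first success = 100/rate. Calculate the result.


Expected pulls for a geometric distribution = 1/p = 100 / rate%
= 100 / 3
= 33.33

33.33 pulls


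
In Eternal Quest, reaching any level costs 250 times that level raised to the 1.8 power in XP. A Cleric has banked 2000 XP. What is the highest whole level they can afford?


XP = 250 * level^1.8, so level = (XP / 250)^(1/1.8)
= (2000 / 250)^(1/1.8)
= 8.0^0.5556
= 3.1748
Floor: level = 3

level 3


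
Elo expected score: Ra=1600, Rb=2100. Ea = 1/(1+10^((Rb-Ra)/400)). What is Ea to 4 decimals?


Elo expected score: Ea = 1/(1 + 10^((Rb-Ra)/400))
Rb - Ra = 2100 - 1600 = 500
(Rb-Ra)/400 = 500/400 = 1.25
10^1.25 = 17.782794
Ea = 1/(1 + 17.782794) = 1/18.782794 = 0.0532

0.0532


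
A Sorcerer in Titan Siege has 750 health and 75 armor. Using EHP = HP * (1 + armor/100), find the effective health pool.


EHP = 750 * (1 + 75/100)
= 750 * (1 + 0.75)
= 750 * 1.75
= 1312.5

1312.5 EHP


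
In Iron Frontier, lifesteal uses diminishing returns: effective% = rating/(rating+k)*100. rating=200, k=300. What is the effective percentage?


effective% = rating / (rating + k) * 100
= 200 / (200 + 300) * 100
= 200 / 500 * 100
= 0.4 * 100
= 40.00%

40.00%


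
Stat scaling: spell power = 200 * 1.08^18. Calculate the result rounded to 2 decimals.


value = base * growth^level
= 200 * 1.08^18
= 200 * 3.996019
= 799.20

799.20 spell power


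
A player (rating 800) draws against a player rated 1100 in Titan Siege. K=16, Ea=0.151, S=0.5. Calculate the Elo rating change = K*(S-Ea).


Elo update: delta = K * (S - Ea), where S = 0.5 (draws)
S - Ea = 0.5 - 0.151 = 0.349
Rating change = 16 * 0.349
= 5.58

5.58 rating points


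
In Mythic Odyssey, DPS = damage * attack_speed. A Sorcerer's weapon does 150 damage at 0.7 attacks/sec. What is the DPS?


DPS = damage * attack_speed
= 150 * 0.7
= 105.0

105.0 DPS


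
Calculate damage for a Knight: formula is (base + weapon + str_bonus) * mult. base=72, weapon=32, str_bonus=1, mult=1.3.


Sum base + weapon + str = 72 + 32 + 1 = 105
Multiply by 1.3:
105 * 1.3 = 136.5

136.5 damage


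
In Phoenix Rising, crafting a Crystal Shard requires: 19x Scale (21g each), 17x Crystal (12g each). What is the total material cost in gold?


Cost breakdown:
  Scale: 19 * 21 = 399
  Crystal: 17 * 12 = 204
Total = 399 + 204 = 603

603 gold


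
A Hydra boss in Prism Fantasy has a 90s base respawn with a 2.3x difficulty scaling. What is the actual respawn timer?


Respawn time = base * multiplier
= 90 * 2.3
= 207.0 seconds

207.0 seconds


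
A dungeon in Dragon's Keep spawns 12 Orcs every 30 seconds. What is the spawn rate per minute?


Spawns per minute = count * (60 / interval)
= 12 * (60 / 30)
= 12 * 2.0
= 24.0

24.0 per minute


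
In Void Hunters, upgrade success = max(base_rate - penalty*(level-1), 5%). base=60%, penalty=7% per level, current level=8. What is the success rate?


raw_rate = 60 - 7 * (8 - 1)
= 60 - 7 * 7
= 60 - 49
= 11
Apply floor: max(11, 5) = 11%

11%


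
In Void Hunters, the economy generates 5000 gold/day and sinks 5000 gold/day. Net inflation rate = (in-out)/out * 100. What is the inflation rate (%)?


Net gold = 5000 - 5000 = 0
Inflation rate = net / sunk * 100 = 0 / 5000 * 100
= 0.0 * 100
= 0.00%

0.00%


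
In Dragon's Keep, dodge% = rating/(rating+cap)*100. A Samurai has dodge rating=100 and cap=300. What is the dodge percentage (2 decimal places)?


dodge% = 100 / (100 + 300) * 100
= 100 / 400 * 100
= 0.25 * 100
= 25.00%

25.00%


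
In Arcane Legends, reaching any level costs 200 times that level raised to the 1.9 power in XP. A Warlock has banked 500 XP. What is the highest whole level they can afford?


XP = 200 * level^1.9, so level = (XP / 200)^(1/1.9)
= (500 / 200)^(1/1.9)
= 2.5^0.5263
= 1.6197
Floor: level = 1

level 1


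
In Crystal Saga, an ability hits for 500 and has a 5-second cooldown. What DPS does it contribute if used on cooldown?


DPS = damage / cooldown
= 500 / 5
= 100.00

100.00 DPS


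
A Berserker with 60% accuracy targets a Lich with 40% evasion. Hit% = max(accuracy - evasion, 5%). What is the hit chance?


accuracy - evasion = 60 - 40 = 20
Apply floor: max(20, 5) = 20
Hit chance = 20%

20%


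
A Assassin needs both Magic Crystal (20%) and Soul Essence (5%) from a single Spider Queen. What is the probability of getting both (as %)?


For independent events, P(both) = P(A) * P(B)
= 20% * 5%
= 100 / 100 %
= 1.0%

1.0%


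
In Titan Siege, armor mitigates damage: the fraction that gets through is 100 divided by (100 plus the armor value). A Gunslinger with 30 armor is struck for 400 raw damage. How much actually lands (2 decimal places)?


actual = 400 * 100 / (100 + 30)
= 400 * 100 / 130
= 40000 / 130
= 307.69

307.69 damage


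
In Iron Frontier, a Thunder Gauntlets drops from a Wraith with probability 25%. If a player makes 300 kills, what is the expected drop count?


Expected drops = kills * (drop_rate / 100)
= 300 * (25 / 100)
= 300 * 0.25
= 75.0

75.0 drops


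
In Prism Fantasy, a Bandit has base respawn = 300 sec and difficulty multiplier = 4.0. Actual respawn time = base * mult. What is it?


Respawn time = base * multiplier
= 300 * 4.0
= 1200.0 seconds

1200.0 seconds


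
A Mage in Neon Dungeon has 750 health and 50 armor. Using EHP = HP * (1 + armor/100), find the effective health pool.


EHP = 750 * (1 + 50/100)
= 750 * (1 + 0.5)
= 750 * 1.5
= 1125.0

1125.0 EHP


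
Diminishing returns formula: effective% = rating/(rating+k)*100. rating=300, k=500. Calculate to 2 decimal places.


effective% = rating / (rating + k) * 100
= 300 / (300 + 500) * 100
= 300 / 800 * 100
= 0.375 * 100
= 37.50%

37.50%


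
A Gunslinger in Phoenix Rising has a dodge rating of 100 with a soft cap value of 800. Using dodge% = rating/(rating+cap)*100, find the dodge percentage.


dodge% = 100 / (100 + 800) * 100
= 100 / 900 * 100
= 0.111111 * 100
= 11.11%

11.11%


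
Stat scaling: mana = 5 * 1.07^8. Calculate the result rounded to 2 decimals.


value = base * growth^level
= 5 * 1.07^8
= 5 * 1.718186
= 8.59

8.59 mana


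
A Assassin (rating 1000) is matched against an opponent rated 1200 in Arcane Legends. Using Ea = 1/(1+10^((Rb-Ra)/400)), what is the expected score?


Elo expected score: Ea = 1/(1 + 10^((Rb-Ra)/400))
Rb - Ra = 1200 - 1000 = 200
(Rb-Ra)/400 = 200/400 = 0.5
10^0.5 = 3.162278
Ea = 1/(1 + 3.162278) = 1/4.162278 = 0.2403

0.2403


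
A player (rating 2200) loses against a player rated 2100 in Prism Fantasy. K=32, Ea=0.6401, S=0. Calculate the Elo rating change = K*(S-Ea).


Elo update: delta = K * (S - Ea), where S = 0 (loses)
S - Ea = 0 - 0.6401 = -0.6401
Rating change = 32 * -0.6401
= -20.48

-20.48 rating points


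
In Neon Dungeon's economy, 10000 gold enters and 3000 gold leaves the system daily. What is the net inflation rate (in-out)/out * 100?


Net gold = 10000 - 3000 = 7000
Inflation rate = net / sunk * 100 = 7000 / 3000 * 100
= 2.333333 * 100
= 233.33%

233.33%


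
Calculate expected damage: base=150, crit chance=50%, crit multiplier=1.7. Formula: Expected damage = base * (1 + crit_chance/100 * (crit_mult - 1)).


E[dmg] = base * (1 + crit_chance * (crit_mult - 1))
cc as decimal = 50/100 = 0.5
cm - 1 = 1.7 - 1 = 0.7
Bonus factor = 0.5 * 0.7 = 0.35
Total multiplier = 1 + 0.35 = 1.35
Expected damage = 150 * 1.35 = 202.50

202.50 damage


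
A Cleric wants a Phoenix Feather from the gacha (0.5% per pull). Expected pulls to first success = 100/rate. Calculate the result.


Expected pulls for a geometric distribution = 1/p = 100 / rate%
= 100 / 0.5
= 200.0

200.0 pulls


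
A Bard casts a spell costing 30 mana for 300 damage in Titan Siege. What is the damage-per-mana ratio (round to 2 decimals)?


Efficiency = damage / mana
= 300 / 30
= 10.00

10.00 dmg/mana


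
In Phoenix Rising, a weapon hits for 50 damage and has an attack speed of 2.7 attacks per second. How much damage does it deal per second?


DPS = damage * attack_speed
= 50 * 2.7
= 135.0

135.0 DPS


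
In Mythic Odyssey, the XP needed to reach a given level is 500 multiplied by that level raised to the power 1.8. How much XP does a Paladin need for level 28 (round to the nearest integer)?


XP = 500 * level^1.8
Substitute level = 28:
XP = 500 * 28^1.8
= 500 * 402.6099
= 201305

201305 XP


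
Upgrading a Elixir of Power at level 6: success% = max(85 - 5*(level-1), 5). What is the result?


raw_rate = 85 - 5 * (6 - 1)
= 85 - 5 * 5
= 85 - 25
= 60
Apply floor: max(60, 5) = 60%

60%


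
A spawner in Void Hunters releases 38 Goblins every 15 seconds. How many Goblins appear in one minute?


Spawns per minute = count * (60 / interval)
= 38 * (60 / 15)
= 38 * 4.0
= 152.0

152.0 per minute


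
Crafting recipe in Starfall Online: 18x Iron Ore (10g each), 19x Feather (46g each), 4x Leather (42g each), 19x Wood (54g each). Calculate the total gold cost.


Cost breakdown:
  Iron Ore: 18 * 10 = 180
  Feather: 19 * 46 = 874
  Leather: 4 * 42 = 168
  Wood: 19 * 54 = 1026
Total = 180 + 874 + 168 + 1026 = 2248

2248 gold


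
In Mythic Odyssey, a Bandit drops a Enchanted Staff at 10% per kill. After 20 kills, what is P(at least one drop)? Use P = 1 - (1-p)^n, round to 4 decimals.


P(at least one) = 1 - P(none) = 1 - (1-p)^n
p = 10/100 = 0.1
1 - p = 0.9
(1 - p)^20 = 0.9^20 = 0.121577
P(at least one) = 1 - 0.121577 = 0.8784

0.8784


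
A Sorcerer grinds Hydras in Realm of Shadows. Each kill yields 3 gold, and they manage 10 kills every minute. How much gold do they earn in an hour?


Gold per minute = 3 * 10 = 30
Gold per hour = 30 * 60 = 1800

1800 gold/hour


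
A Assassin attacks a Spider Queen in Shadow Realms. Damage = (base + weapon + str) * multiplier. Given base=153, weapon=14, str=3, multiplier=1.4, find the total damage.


Sum base + weapon + str = 153 + 14 + 3 = 170
Multiply by 1.4:
170 * 1.4 = 238.0

238.0 damage


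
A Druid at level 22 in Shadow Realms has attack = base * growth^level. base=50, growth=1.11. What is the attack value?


value = base * growth^level
= 50 * 1.11^22
= 50 * 9.933574
= 496.68

496.68 attack


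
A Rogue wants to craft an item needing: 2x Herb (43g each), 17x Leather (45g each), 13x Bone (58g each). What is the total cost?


Cost breakdown:
  Herb: 2 * 43 = 86
  Leather: 17 * 45 = 765
  Bone: 13 * 58 = 754
Total = 86 + 765 + 754 = 1605

1605 gold


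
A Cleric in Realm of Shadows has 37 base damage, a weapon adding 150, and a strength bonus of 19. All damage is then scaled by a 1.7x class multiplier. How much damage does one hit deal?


Sum base + weapon + str = 37 + 150 + 19 = 206
Multiply by 1.7:
206 * 1.7 = 350.2

350.2 damage


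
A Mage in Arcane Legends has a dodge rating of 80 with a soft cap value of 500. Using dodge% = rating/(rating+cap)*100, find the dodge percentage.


dodge% = 80 / (80 + 500) * 100
= 80 / 580 * 100
= 0.137931 * 100
= 13.79%

13.79%


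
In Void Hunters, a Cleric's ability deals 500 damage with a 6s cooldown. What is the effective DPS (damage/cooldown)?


DPS = damage / cooldown
= 500 / 6
= 83.33

83.33 DPS


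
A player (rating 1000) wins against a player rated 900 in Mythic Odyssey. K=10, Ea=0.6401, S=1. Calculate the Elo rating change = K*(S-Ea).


Elo update: delta = K * (S - Ea), where S = 1 (wins)
S - Ea = 1 - 0.6401 = 0.3599
Rating change = 10 * 0.3599
= 3.60

3.60 rating points


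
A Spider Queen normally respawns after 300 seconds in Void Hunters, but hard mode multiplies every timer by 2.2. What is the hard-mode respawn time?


Respawn time = base * multiplier
= 300 * 2.2
= 660.0 seconds

660.0 seconds


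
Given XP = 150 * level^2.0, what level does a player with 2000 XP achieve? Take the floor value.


XP = 150 * level^2.0, so level = (XP / 150)^(1/2.0)
= (2000 / 150)^(1/2.0)
= 13.3333^0.5
= 3.6515
Floor: level = 3

level 3


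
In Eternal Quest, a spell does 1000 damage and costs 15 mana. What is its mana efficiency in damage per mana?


Efficiency = damage / mana
= 1000 / 15
= 66.67

66.67 dmg/mana


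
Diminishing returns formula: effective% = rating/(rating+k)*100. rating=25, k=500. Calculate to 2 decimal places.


effective% = rating / (rating + k) * 100
= 25 / (25 + 500) * 100
= 25 / 525 * 100
= 0.047619 * 100
= 4.76%

4.76%


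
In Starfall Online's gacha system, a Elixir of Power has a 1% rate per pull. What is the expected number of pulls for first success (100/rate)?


Expected pulls for a geometric distribution = 1/p = 100 / rate%
= 100 / 1
= 100.0

100.0 pulls


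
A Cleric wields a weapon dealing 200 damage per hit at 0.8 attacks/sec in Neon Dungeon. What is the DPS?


DPS = damage * attack_speed
= 200 * 0.8
= 160.0

160.0 DPS


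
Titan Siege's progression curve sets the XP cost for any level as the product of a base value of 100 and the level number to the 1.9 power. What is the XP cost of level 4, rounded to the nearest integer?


XP = 100 * level^1.9
Substitute level = 4:
XP = 100 * 4^1.9
= 100 * 13.9288
= 1393

1393 XP


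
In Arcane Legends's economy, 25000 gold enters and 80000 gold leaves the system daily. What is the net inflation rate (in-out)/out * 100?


Net gold = 25000 - 80000 = -55000
Inflation rate = net / sunk * 100 = -55000 / 80000 * 100
= -0.6875 * 100
= -68.75%

-68.75%


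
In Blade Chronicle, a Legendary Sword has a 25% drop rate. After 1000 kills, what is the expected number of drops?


Expected drops = kills * (drop_rate / 100)
= 1000 * (25 / 100)
= 1000 * 0.25
= 250.0

250.0 drops


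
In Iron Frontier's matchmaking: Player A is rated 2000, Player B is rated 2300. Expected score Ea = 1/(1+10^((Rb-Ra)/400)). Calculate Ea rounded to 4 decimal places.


Elo expected score: Ea = 1/(1 + 10^((Rb-Ra)/400))
Rb - Ra = 2300 - 2000 = 300
(Rb-Ra)/400 = 300/400 = 0.75
10^0.75 = 5.623413
Ea = 1/(1 + 5.623413) = 1/6.623413 = 0.1510

0.1510


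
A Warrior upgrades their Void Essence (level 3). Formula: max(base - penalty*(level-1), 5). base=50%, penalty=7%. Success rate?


raw_rate = 50 - 7 * (3 - 1)
= 50 - 7 * 2
= 50 - 14
= 36
Apply floor: max(36, 5) = 36%

36%


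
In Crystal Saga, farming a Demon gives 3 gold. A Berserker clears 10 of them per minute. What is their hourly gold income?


Gold per minute = 3 * 10 = 30
Gold per hour = 30 * 60 = 1800

1800 gold/hour


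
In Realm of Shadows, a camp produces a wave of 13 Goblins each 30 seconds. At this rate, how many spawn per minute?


Spawns per minute = count * (60 / interval)
= 13 * (60 / 30)
= 13 * 2.0
= 26.0

26.0 per minute


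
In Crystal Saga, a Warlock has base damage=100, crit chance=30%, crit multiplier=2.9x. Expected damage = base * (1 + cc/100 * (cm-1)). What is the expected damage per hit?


E[dmg] = base * (1 + crit_chance * (crit_mult - 1))
cc as decimal = 30/100 = 0.3
cm - 1 = 2.9 - 1 = 1.9
Bonus factor = 0.3 * 1.9 = 0.57
Total multiplier = 1 + 0.57 = 1.57
Expected damage = 100 * 1.57 = 157.00

157.00 damage


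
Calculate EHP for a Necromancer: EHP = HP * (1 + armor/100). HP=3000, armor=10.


EHP = 3000 * (1 + 10/100)
= 3000 * (1 + 0.1)
= 3000 * 1.1
= 3300.0

3300.0 EHP


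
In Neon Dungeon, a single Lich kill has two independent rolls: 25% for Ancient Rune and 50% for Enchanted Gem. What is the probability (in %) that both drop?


For independent events, P(both) = P(A) * P(B)
= 25% * 50%
= 1250 / 100 %
= 12.5%

12.5%


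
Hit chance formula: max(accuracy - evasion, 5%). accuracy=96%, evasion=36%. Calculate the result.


accuracy - evasion = 96 - 36 = 60
Apply floor: max(60, 5) = 60
Hit chance = 60%

60%


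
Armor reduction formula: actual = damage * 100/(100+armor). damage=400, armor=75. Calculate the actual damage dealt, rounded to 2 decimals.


actual = 400 * 100 / (100 + 75)
= 400 * 100 / 175
= 40000 / 175
= 228.57

228.57 damage


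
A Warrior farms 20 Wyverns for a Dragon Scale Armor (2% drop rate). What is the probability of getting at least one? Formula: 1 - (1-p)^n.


P(at least one) = 1 - P(none) = 1 - (1-p)^n
p = 2/100 = 0.02
1 - p = 0.98
(1 - p)^20 = 0.98^20 = 0.667608
P(at least one) = 1 - 0.667608 = 0.3324

0.3324


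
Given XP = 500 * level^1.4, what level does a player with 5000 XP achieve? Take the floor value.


XP = 500 * level^1.4, so level = (XP / 500)^(1/1.4)
= (5000 / 500)^(1/1.4)
= 10.0^0.7143
= 5.1795
Floor: level = 5

level 5


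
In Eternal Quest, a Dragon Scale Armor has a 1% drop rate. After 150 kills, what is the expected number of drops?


Expected drops = kills * (drop_rate / 100)
= 150 * (1 / 100)
= 150 * 0.01
= 1.5

1.5 drops


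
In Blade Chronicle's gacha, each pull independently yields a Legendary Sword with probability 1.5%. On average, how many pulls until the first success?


Expected pulls for a geometric distribution = 1/p = 100 / rate%
= 100 / 1.5
= 66.67

66.67 pulls


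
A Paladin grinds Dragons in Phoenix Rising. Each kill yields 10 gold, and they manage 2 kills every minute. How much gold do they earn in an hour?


Gold per minute = 10 * 2 = 20
Gold per hour = 20 * 60 = 1200

1200 gold/hour


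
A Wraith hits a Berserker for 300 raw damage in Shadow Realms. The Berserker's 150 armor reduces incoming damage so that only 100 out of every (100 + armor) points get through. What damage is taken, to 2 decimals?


actual = 300 * 100 / (100 + 150)
= 300 * 100 / 250
= 30000 / 250
= 120.00

120.00 damage


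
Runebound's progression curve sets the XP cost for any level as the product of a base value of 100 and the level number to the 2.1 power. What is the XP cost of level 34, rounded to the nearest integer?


XP = 100 * level^2.1
Substitute level = 34:
XP = 100 * 34^2.1
= 100 * 1644.7721
= 164477

164477 XP


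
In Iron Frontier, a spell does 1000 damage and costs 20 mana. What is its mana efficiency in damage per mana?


Efficiency = damage / mana
= 1000 / 20
= 50.00

50.00 dmg/mana


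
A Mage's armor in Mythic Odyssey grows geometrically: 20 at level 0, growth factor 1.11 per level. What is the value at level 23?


value = base * growth^level
= 20 * 1.11^23
= 20 * 11.026267
= 220.53

220.53 armor


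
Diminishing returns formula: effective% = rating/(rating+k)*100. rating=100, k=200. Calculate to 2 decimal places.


effective% = rating / (rating + k) * 100
= 100 / (100 + 200) * 100
= 100 / 300 * 100
= 0.333333 * 100
= 33.33%

33.33%


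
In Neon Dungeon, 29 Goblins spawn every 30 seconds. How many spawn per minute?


Spawns per minute = count * (60 / interval)
= 29 * (60 / 30)
= 29 * 2.0
= 58.0

58.0 per minute


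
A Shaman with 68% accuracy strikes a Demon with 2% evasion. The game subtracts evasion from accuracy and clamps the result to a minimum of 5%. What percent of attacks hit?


accuracy - evasion = 68 - 2 = 66
Apply floor: max(66, 5) = 66
Hit chance = 66%

66%


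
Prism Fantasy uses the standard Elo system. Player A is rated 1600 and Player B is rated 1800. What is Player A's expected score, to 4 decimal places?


Elo expected score: Ea = 1/(1 + 10^((Rb-Ra)/400))
Rb - Ra = 1800 - 1600 = 200
(Rb-Ra)/400 = 200/400 = 0.5
10^0.5 = 3.162278
Ea = 1/(1 + 3.162278) = 1/4.162278 = 0.2403

0.2403
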